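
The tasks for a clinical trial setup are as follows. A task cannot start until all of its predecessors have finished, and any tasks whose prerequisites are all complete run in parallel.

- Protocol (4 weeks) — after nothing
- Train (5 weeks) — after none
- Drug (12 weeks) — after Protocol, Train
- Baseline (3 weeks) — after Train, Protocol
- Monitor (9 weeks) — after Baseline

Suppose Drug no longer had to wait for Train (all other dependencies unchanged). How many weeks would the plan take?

With the dependency in place, Train→Drug = 5+12 = 17 sets the finish at 17 weeks.
Without Train→Drug, Drug's earliest start moves from 5 to 4.
New critical path: Train→Baseline→Monitor = 5+3+9 = 17 ⇒ 17 weeks.

17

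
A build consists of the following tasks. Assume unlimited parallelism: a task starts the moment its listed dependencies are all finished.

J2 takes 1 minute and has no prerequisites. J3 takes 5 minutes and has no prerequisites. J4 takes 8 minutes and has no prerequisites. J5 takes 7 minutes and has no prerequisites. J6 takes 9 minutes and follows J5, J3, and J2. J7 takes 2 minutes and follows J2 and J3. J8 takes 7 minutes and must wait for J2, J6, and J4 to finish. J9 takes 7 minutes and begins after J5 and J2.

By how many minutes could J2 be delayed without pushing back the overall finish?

The longest chain is J5→J6→J8 = 7+9+7 = 23; overall finish 23 minutes.
J2 finishes as early as 1 and must finish by 7.
Slack of J2 = 6 − 0 = 6 minutes.

6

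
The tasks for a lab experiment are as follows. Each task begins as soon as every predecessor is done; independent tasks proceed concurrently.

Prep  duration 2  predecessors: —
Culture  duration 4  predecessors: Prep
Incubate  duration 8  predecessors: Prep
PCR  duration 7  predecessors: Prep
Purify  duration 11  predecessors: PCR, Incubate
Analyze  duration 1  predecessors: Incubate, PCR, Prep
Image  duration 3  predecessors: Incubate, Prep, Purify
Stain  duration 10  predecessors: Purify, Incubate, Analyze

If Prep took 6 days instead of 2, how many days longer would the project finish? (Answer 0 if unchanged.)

Actual critical path: Prep→Incubate→Purify→Stain = 2+8+11+10 = 31 ⇒ 31 days.
Prep is on the critical path; changing it to 6 makes that path 35 days.
No other chain overtakes it, so the finish is 35 days.
Change in finish: 35 − 31 = +4 days.

4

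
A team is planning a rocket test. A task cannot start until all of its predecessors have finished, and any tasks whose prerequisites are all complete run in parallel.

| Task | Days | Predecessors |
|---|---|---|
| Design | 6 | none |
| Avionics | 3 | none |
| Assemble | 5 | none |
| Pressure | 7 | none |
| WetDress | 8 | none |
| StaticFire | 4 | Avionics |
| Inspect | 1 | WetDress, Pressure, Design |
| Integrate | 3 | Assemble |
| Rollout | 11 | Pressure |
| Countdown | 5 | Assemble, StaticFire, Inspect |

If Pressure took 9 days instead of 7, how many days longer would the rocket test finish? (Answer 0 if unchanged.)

Actual critical path: Pressure→Rollout = 7+11 = 18 ⇒ 18 days.
Pressure lies on that path, so at 9 days the path becomes 20 days.
No other chain overtakes it, so the finish is 20 days.
Change in finish: 20 − 18 = +2 days.

2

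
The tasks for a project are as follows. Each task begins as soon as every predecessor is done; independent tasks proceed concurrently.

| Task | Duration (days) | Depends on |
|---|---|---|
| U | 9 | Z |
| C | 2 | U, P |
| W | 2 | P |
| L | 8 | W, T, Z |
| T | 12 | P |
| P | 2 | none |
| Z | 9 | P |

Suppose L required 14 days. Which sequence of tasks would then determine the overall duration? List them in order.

Critical path before the change: P→T→L = 2+12+8 = 22 giving 22 days.
L is on the critical path; changing it to 14 makes that path 28 days.
No other chain overtakes it, so the finish is 28 days.

P, T, L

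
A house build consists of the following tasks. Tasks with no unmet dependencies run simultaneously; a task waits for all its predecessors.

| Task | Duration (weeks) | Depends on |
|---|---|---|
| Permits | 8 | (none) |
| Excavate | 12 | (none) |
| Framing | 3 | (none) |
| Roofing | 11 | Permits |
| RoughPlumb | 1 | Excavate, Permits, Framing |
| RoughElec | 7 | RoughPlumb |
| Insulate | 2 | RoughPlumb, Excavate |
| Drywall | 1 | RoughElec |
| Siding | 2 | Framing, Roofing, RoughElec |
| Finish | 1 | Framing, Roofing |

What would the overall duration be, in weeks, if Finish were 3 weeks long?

Critical path before the change: Excavate→RoughPlumb→RoughElec→Siding = 12+1+7+2 = 22 giving 22 weeks.
The longest path through Finish is only 20 weeks, so Finish has float 2.
The binding chain switches to Permits→Roofing→Finish = 8+11+3 = 22; finish 22 weeks.

22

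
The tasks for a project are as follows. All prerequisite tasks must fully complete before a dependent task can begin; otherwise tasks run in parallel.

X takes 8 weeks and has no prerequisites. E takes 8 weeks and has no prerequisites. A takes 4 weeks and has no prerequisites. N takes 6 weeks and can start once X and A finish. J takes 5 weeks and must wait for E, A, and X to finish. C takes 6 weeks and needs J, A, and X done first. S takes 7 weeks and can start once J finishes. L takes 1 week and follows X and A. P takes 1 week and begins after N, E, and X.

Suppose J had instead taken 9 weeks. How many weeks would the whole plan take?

24

Baseline: X→J→S = 8+5+7 = 20 → 20 weeks.
J lies on that path, so at 9 weeks the path becomes 24 weeks.
The critical path is still X→J→S; finish is now 24 weeks.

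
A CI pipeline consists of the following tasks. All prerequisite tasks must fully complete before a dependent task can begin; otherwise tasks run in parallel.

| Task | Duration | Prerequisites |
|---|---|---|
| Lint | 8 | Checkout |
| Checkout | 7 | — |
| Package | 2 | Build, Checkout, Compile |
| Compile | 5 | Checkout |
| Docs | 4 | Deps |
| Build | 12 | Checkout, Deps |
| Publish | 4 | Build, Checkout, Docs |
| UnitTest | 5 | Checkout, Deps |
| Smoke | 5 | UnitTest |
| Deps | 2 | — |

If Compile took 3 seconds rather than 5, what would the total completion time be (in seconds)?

23

As given, the longest chain is Checkout→Build→Publish = 7+12+4 = 23, so the finish is 23 seconds.
The longest path through Compile is only 14 seconds, so Compile has float 9.
The critical path is still Checkout→Build→Publish; finish is now 23 seconds.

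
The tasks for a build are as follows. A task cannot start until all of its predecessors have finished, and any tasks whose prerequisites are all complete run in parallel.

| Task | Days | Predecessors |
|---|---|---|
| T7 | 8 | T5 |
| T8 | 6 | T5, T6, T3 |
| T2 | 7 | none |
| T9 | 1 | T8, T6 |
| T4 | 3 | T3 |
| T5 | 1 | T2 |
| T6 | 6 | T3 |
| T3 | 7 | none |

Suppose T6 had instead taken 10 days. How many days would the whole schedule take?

24

Actual critical path: T3→T6→T8→T9 = 7+6+6+1 = 20 ⇒ 20 days.
T6 lies on that path, so at 10 days the path becomes 24 days.
That remains the longest chain; total 24 days.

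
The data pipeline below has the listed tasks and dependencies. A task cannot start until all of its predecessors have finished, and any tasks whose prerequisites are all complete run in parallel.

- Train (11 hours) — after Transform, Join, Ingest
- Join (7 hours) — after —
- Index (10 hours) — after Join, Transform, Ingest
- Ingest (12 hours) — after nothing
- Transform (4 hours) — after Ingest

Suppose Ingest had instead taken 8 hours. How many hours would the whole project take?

23

As given, the longest chain is Ingest→Transform→Train = 12+4+11 = 27, so the finish is 27 hours.
Ingest is on the critical path; changing it to 8 makes that path 23 hours.
No other chain overtakes it, so the finish is 23 hours.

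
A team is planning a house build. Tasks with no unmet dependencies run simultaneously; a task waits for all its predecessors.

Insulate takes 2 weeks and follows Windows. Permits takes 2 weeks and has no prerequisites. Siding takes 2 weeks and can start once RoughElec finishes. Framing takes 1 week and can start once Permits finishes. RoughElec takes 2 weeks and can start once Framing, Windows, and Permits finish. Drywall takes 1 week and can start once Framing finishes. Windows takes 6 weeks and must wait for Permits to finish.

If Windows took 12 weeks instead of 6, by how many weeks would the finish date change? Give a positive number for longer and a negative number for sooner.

6

Baseline: Permits→Windows→RoughElec→Siding = 2+6+2+2 = 12 → 12 weeks.
Since Windows is critical, the +6 change carries straight to that chain (now 18 weeks).
That remains the longest chain; total 18 weeks.
Change in finish: 18 − 12 = +6 weeks.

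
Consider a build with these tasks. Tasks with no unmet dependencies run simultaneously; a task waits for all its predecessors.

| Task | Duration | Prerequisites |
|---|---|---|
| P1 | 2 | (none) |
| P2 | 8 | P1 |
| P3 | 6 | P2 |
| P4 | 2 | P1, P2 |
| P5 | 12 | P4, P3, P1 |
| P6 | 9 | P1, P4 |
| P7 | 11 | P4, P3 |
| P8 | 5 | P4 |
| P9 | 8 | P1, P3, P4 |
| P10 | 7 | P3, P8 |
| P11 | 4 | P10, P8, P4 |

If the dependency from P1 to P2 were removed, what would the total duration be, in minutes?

26

Before: longest chain P1→P2→P3→P5 = 2+8+6+12 = 28, finish 28.
Without P1→P2, P2's earliest start moves from 2 to 0.
The longest chain is now P2→P3→P5 = 8+6+12 = 26, so the schedule takes 26 minutes.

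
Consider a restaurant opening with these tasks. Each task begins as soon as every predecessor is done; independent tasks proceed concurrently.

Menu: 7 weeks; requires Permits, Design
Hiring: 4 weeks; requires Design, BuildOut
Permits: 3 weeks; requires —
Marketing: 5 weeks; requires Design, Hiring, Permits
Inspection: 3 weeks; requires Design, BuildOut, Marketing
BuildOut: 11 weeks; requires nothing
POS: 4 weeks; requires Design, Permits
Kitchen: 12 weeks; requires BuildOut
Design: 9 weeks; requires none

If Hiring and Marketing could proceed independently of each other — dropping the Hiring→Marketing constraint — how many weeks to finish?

23

Original critical path: BuildOut→Kitchen = 11+12 = 23 ⇒ 23 weeks.
Without Hiring→Marketing, Marketing's earliest start moves from 15 to 9.
New critical path: BuildOut→Kitchen = 11+12 = 23 ⇒ 23 weeks.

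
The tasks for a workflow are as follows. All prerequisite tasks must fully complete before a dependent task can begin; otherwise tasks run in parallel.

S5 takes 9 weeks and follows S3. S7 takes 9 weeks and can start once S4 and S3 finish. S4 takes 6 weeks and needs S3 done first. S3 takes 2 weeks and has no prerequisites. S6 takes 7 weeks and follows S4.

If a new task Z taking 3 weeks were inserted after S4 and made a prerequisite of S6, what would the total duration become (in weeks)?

18

Originally the project takes 17 weeks.
With Z inserted, S6 now waits for max(S4, Z).
New critical path: S3→S4→Z→S6 = 2+6+3+7 = 18 ⇒ 18 weeks.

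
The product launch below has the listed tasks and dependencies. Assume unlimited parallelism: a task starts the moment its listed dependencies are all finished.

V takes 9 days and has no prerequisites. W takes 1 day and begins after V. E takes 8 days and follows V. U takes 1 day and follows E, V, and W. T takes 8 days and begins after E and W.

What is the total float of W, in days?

7

V→E→T = 9+8+8 = 25 sets the makespan at 25 days.
Longest path through W: 18 days (earliest finish 10, latest finish 17).
So W can slip 17 − 10 = 7 days.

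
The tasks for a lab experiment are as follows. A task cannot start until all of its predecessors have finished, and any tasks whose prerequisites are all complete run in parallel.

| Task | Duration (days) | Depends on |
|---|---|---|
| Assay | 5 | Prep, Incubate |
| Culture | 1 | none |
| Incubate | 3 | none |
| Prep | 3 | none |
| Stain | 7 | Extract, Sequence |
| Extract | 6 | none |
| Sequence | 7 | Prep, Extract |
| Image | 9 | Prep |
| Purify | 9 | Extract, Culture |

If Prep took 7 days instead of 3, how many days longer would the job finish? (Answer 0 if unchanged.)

As given, the longest chain is Extract→Sequence→Stain = 6+7+7 = 20, so the finish is 20 days.
The longest path through Prep is only 17 days, so Prep has float 3.
The binding chain switches to Prep→Sequence→Stain = 7+7+7 = 21; finish 21 days.
Change in finish: 21 − 20 = +1 days.

1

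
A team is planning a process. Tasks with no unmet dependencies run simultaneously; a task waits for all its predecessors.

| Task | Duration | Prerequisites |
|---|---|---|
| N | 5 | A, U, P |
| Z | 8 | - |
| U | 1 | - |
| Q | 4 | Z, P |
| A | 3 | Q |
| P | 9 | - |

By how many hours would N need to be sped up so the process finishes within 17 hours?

Current finish: 21 hours; target: 17.
N is on every critical path, so each hour cut from N cuts the finish by one (this holds down to a finish of 17).
Need 21 − 17 = 4 hours off N → N becomes 1 hour, finish becomes 17.

4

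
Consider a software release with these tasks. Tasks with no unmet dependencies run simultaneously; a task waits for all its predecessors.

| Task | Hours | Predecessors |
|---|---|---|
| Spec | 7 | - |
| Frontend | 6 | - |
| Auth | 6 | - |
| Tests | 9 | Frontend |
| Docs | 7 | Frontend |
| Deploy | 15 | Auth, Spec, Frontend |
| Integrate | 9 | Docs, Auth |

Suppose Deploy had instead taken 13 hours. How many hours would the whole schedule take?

As given, the longest chain is Spec→Deploy = 7+15 = 22, so the finish is 22 hours.
Since Deploy is critical, the -2 change carries straight to that chain (now 20 hours).
The binding chain switches to Frontend→Docs→Integrate = 6+7+9 = 22; finish 22 hours.

22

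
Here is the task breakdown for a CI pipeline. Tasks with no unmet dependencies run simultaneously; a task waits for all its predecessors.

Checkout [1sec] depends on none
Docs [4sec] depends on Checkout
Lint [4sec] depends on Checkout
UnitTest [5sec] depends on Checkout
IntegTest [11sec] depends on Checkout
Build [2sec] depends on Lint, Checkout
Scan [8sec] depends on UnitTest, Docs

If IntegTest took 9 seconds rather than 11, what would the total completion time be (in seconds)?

14

As given, the longest chain is Checkout→UnitTest→Scan = 1+5+8 = 14, so the finish is 14 seconds.
The longest path through IntegTest is only 12 seconds, so IntegTest has float 2.
The critical path is still Checkout→UnitTest→Scan; finish is now 14 seconds.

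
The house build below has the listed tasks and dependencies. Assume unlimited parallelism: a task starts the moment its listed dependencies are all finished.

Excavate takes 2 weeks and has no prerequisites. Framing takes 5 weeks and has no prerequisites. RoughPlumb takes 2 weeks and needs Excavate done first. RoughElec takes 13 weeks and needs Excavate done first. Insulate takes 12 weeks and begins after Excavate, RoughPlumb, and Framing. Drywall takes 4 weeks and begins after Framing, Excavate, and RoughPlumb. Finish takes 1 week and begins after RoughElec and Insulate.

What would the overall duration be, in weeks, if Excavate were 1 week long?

18

Actual critical path: Framing→Insulate→Finish = 5+12+1 = 18 ⇒ 18 weeks.
The longest path through Excavate is only 17 weeks, so Excavate has float 1.
The critical path is still Framing→Insulate→Finish; finish is now 18 weeks.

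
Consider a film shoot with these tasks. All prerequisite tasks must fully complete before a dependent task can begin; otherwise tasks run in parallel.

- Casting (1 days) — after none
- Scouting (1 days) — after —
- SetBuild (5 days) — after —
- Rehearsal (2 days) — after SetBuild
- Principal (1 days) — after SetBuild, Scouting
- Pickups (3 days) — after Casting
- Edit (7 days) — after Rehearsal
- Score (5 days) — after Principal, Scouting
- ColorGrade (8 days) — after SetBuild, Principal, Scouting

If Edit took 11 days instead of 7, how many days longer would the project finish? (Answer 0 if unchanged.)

Actual critical path: SetBuild→Rehearsal→Edit = 5+2+7 = 14 ⇒ 14 days.
Since Edit is critical, the +4 change carries straight to that chain (now 18 days).
No other chain overtakes it, so the finish is 18 days.
Change in finish: 18 − 14 = +4 days.

4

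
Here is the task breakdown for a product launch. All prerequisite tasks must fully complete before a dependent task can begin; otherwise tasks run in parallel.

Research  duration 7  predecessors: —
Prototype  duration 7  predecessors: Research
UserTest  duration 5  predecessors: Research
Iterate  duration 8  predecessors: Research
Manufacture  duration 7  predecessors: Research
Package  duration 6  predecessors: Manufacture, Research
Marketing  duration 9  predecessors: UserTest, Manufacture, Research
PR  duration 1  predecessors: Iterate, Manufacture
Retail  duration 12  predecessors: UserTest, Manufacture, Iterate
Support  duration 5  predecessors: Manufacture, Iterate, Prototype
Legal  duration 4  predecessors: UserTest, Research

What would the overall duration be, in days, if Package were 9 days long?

As given, the longest chain is Research→Iterate→Retail = 7+8+12 = 27, so the finish is 27 days.
The longest path through Package is only 20 days, so Package has float 7.
That remains the longest chain; total 27 days.

27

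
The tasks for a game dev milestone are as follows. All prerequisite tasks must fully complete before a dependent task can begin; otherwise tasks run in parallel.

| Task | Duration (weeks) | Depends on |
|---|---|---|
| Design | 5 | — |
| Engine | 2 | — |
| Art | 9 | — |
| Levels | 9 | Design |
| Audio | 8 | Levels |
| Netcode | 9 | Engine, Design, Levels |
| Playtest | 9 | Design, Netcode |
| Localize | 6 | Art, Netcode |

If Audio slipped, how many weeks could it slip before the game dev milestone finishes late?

10

Critical path: Design→Levels→Netcode→Playtest = 5+9+9+9 = 32, so the finish is 32 weeks.
Audio finishes as early as 22 and must finish by 32.
Float = 32 − 22 = 10.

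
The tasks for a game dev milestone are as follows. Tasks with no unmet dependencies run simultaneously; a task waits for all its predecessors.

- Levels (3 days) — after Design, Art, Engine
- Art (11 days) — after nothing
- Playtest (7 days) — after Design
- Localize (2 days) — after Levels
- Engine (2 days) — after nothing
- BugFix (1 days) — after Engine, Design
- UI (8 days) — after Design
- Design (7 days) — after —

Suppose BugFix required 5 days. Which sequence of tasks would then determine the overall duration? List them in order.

Art, Levels, Localize

Actual critical path: Art→Levels→Localize = 11+3+2 = 16 ⇒ 16 days.
BugFix has 8 days of float (longest path through it is 8).
The critical path is still Art→Levels→Localize; finish is now 16 days.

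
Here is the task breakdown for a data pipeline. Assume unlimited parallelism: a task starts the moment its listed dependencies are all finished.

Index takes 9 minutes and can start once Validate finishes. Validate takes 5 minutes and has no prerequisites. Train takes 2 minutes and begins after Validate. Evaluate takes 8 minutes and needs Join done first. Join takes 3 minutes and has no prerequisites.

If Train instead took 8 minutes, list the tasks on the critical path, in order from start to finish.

Validate, Index

Baseline: Validate→Index = 5+9 = 14 → 14 minutes.
The longest path through Train is only 7 minutes, so Train has float 7.
That remains the longest chain; total 14 minutes.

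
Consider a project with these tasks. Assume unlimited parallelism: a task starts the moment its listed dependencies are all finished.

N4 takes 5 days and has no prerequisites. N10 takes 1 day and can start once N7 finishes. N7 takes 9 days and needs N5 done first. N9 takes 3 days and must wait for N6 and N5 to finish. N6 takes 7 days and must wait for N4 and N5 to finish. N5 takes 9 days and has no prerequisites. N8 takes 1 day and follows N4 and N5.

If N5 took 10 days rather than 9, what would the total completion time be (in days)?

20

Actual critical path: N5→N6→N9 = 9+7+3 = 19 ⇒ 19 days.
Since N5 is critical, the +1 change carries straight to that chain (now 20 days).
The critical path is still N5→N6→N9; finish is now 20 days.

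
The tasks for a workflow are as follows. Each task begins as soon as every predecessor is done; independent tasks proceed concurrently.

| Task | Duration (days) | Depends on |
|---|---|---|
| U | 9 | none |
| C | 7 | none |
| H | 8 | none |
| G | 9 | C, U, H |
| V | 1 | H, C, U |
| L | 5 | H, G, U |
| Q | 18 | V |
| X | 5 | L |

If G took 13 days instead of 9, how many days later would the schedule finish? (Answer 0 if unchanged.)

4

Critical path before the change: U→G→L→X = 9+9+5+5 = 28 giving 28 days.
G lies on that path, so at 13 days the path becomes 32 days.
The critical path is still U→G→L→X; finish is now 32 days.
Change in finish: 32 − 28 = +4 days.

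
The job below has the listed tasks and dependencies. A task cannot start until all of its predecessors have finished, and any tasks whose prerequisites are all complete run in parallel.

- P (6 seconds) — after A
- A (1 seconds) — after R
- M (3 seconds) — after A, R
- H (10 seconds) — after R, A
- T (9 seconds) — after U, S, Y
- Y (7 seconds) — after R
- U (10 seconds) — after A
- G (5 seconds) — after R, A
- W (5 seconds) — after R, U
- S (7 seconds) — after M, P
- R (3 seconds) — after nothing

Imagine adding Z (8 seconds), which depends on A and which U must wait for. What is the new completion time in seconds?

Originally the plan takes 26 seconds.
With Z inserted, U now waits for max(A, Z).
New critical path: R→A→Z→U→T = 3+1+8+10+9 = 31 ⇒ 31 seconds.

31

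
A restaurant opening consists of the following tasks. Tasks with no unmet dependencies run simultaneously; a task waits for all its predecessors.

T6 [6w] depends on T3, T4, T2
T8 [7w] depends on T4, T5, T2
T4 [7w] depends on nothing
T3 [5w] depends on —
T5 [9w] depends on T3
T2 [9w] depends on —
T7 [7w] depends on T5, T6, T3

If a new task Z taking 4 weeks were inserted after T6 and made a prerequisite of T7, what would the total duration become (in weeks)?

26

Originally the plan takes 22 weeks.
With Z inserted, T7 now waits for max(T5, T6, T3, Z).
New critical path: T2→T6→Z→T7 = 9+6+4+7 = 26 ⇒ 26 weeks.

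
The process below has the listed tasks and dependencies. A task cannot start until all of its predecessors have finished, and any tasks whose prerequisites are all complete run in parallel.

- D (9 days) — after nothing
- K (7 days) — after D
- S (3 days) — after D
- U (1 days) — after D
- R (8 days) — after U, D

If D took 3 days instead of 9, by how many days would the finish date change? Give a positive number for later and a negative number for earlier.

-6

Critical path before the change: D→U→R = 9+1+8 = 18 giving 18 days.
Since D is critical, the -6 change carries straight to that chain (now 12 days).
That remains the longest chain; total 12 days.
Change in finish: 12 − 18 = -6 days.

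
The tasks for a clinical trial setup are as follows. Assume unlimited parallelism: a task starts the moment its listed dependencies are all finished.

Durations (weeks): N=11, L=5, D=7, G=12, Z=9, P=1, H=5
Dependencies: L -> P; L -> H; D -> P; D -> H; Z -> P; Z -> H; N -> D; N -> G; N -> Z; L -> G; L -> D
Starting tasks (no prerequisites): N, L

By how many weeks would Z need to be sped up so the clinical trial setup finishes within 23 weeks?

2

Current finish: 25 weeks; target: 23.
Z is on every critical path, so each week cut from Z cuts the finish by one (this holds down to a finish of 23).
Need 25 − 23 = 2 weeks off Z → Z becomes 7 weeks, finish becomes 23.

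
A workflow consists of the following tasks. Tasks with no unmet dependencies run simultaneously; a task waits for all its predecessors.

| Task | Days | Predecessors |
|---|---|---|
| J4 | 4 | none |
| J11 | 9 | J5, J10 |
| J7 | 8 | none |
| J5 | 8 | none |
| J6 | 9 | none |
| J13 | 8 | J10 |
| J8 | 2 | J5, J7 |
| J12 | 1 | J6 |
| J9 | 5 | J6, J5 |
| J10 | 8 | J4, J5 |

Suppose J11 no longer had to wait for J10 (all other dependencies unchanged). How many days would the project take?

24

Original critical path: J5→J10→J11 = 8+8+9 = 25 ⇒ 25 days.
Without J10→J11, J11's earliest start moves from 16 to 8.
The longest chain is now J5→J10→J13 = 8+8+8 = 24, so the project takes 24 days.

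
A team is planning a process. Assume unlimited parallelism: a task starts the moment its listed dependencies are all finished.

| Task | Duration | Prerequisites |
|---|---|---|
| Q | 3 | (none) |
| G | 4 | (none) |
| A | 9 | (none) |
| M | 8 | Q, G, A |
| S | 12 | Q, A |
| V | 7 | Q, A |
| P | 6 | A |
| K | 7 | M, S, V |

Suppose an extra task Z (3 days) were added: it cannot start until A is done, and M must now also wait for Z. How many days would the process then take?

Originally the process takes 28 days.
With Z inserted, M now waits for max(Q, G, A, Z).
New critical path: A→S→K = 9+12+7 = 28 ⇒ 28 days.

28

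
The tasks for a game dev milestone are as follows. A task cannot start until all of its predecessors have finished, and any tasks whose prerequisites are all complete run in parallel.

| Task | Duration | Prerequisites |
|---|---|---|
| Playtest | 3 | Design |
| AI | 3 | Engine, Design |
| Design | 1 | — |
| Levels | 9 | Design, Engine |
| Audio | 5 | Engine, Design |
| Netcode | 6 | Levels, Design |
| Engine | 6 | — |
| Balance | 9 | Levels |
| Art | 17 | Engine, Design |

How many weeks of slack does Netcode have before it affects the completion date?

Engine→Levels→Balance = 6+9+9 = 24 sets the makespan at 24 weeks.
Netcode finishes as early as 21 and must finish by 24.
Slack of Netcode = 18 − 15 = 3 weeks.

3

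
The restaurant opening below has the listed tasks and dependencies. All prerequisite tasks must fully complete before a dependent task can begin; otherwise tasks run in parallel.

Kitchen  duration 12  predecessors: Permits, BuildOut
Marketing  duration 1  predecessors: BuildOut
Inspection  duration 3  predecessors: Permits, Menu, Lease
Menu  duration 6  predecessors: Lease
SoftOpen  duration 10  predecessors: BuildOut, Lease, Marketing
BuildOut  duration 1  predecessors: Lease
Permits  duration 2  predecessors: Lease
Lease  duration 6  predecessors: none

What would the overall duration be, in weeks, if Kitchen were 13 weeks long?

21

Critical path before the change: Lease→Permits→Kitchen = 6+2+12 = 20 giving 20 weeks.
Kitchen is on the critical path; changing it to 13 makes that path 21 weeks.
The critical path is still Lease→Permits→Kitchen; finish is now 21 weeks.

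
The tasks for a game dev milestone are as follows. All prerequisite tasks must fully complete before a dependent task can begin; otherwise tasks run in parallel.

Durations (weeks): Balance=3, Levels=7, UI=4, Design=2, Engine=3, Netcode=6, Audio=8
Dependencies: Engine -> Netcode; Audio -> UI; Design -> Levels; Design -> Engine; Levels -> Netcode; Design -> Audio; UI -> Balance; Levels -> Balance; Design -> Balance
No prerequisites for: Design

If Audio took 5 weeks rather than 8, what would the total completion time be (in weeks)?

15

Critical path before the change: Design→Audio→UI→Balance = 2+8+4+3 = 17 giving 17 weeks.
Audio lies on that path, so at 5 weeks the path becomes 14 weeks.
The binding chain switches to Design→Levels→Netcode = 2+7+6 = 15; finish 15 weeks.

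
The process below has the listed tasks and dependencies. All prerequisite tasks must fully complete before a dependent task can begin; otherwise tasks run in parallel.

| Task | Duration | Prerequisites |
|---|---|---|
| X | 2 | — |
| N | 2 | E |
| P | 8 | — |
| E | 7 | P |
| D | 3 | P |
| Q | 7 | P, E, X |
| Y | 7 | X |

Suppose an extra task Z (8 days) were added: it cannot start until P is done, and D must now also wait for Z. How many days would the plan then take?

Originally the plan takes 22 days.
With Z inserted, D now waits for max(P, Z).
New critical path: P→E→Q = 8+7+7 = 22 ⇒ 22 days.

22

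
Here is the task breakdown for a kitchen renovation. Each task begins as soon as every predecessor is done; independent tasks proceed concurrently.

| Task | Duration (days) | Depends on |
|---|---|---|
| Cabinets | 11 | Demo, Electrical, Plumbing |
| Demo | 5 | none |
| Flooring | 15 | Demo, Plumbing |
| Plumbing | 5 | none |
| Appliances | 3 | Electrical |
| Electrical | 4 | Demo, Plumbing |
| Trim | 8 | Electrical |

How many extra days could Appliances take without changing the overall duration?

8

The longest chain is Demo→Electrical→Cabinets = 5+4+11 = 20; overall finish 20 days.
Longest path through Appliances: 12 days (earliest finish 12, latest finish 20).
So Appliances can slip 20 − 12 = 8 days.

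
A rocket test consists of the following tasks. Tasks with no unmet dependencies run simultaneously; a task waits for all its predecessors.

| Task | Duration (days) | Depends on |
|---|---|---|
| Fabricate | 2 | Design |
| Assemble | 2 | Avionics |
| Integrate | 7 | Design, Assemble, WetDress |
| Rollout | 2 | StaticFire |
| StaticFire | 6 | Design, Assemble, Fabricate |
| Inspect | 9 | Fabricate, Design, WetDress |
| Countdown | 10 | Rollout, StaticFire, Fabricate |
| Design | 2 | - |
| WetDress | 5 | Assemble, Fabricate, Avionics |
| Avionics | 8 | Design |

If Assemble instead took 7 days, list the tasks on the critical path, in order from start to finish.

Critical path before the change: Design→Avionics→Assemble→StaticFire→Rollout→Countdown = 2+8+2+6+2+10 = 30 giving 30 days.
Assemble lies on that path, so at 7 days the path becomes 35 days.
That remains the longest chain; total 35 days.

Design, Avionics, Assemble, StaticFire, Rollout, Countdown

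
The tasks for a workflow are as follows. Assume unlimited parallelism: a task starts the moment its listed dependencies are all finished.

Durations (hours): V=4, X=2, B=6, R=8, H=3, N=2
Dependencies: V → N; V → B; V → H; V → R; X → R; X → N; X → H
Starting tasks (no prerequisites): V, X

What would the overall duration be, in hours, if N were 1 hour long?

12

The binding path is V→R = 4+8 = 12; finish at 12 hours.
The longest path through N is only 6 hours, so N has float 6.
The critical path is still V→R; finish is now 12 hours.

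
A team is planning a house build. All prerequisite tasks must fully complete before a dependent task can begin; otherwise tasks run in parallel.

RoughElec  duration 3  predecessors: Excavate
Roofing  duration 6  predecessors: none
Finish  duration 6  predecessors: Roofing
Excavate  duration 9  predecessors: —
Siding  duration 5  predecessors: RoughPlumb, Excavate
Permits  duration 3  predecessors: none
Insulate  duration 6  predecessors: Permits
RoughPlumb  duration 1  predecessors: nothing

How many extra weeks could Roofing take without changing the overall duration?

2

The longest chain is Excavate→Siding = 9+5 = 14; overall finish 14 weeks.
Longest path through Roofing: 12 weeks (earliest finish 6, latest finish 8).
Slack of Roofing = 2 − 0 = 2 weeks.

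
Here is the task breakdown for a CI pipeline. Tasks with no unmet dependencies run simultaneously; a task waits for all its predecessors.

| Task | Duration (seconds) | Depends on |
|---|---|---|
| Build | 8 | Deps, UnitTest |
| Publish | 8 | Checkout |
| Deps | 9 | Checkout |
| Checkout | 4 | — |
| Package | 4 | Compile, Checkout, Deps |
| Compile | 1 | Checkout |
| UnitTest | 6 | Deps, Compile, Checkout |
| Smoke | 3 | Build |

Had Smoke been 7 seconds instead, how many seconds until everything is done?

Actual critical path: Checkout→Deps→UnitTest→Build→Smoke = 4+9+6+8+3 = 30 ⇒ 30 seconds.
Smoke lies on that path, so at 7 seconds the path becomes 34 seconds.
The critical path is still Checkout→Deps→UnitTest→Build→Smoke; finish is now 34 seconds.

34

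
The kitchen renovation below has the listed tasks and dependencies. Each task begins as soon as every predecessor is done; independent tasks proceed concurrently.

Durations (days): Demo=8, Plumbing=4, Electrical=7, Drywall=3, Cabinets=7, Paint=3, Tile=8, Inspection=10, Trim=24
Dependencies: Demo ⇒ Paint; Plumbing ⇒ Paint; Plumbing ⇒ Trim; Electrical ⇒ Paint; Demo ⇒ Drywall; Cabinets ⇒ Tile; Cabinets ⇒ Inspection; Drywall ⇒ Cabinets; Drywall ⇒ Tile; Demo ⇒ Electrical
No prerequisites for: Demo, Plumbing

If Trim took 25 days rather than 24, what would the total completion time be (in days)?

As given, the longest chain is Plumbing→Trim = 4+24 = 28, so the finish is 28 days.
Since Trim is critical, the +1 change carries straight to that chain (now 29 days).
The critical path is still Plumbing→Trim; finish is now 29 days.

29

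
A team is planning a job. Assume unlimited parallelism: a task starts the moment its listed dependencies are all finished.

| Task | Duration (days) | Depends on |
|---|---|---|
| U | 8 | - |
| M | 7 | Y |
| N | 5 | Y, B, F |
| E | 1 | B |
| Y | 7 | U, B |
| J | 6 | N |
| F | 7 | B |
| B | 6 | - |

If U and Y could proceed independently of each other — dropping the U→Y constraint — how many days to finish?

Original critical path: U→Y→N→J = 8+7+5+6 = 26 ⇒ 26 days.
Without U→Y, Y's earliest start moves from 8 to 6.
New critical path: B→Y→N→J = 6+7+5+6 = 24 ⇒ 24 days.

24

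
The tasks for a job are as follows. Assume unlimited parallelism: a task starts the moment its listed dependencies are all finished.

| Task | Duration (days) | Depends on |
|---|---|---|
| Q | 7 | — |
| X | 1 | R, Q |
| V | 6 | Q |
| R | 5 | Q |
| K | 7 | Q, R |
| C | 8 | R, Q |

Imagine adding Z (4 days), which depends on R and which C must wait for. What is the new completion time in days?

24

Originally the schedule takes 20 days.
With Z inserted, C now waits for max(R, Q, Z).
New critical path: Q→R→Z→C = 7+5+4+8 = 24 ⇒ 24 days.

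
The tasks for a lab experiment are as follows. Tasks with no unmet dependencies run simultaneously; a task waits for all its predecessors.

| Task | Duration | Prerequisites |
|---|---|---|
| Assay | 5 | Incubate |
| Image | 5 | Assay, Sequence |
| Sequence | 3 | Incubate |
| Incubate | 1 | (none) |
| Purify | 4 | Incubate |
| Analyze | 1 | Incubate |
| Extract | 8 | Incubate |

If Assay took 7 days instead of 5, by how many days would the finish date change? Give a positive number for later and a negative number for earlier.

As given, the longest chain is Incubate→Assay→Image = 1+5+5 = 11, so the finish is 11 days.
Since Assay is critical, the +2 change carries straight to that chain (now 13 days).
The critical path is still Incubate→Assay→Image; finish is now 13 days.
Change in finish: 13 − 11 = +2 days.

2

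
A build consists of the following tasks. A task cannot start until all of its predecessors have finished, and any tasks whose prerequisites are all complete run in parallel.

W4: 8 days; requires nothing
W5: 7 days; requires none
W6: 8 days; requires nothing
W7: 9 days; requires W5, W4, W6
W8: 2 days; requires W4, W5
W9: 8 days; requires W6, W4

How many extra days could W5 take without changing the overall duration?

W4→W7 = 8+9 = 17 sets the makespan at 17 days.
W5 finishes as early as 7 and must finish by 8.
Slack of W5 = 1 − 0 = 1 day.

1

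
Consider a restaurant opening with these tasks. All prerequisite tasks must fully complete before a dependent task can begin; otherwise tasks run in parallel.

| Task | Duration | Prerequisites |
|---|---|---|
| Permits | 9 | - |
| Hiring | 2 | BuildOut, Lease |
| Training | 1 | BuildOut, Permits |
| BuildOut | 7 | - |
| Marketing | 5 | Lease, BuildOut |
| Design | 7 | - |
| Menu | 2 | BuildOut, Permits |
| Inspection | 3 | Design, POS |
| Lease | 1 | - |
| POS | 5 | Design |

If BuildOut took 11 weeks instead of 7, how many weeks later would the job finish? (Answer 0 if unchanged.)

1

Critical path before the change: Design→POS→Inspection = 7+5+3 = 15 giving 15 weeks.
BuildOut has 3 weeks of float (longest path through it is 12).
The binding chain switches to BuildOut→Marketing = 11+5 = 16; finish 16 weeks.
Change in finish: 16 − 15 = +1 weeks.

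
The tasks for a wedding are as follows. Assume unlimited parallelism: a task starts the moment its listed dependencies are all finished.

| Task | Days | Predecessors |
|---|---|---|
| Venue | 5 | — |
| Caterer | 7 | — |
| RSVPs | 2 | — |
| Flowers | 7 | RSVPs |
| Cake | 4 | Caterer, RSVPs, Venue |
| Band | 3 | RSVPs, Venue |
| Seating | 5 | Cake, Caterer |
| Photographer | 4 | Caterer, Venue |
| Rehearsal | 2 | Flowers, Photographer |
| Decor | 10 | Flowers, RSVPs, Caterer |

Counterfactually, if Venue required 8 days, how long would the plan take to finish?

19

As given, the longest chain is RSVPs→Flowers→Decor = 2+7+10 = 19, so the finish is 19 days.
Venue has 5 days of float (longest path through it is 14).
No other chain overtakes it, so the finish is 19 days.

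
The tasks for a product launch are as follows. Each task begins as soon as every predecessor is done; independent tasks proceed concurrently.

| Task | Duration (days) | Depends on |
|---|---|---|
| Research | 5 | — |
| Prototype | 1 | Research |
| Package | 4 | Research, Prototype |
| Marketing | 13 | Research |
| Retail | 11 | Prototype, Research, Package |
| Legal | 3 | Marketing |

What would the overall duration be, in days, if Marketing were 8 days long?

21

The binding path is Research→Marketing→Legal = 5+13+3 = 21; finish at 21 days.
Marketing lies on that path, so at 8 days the path becomes 16 days.
New critical path: Research→Prototype→Package→Retail = 5+1+4+11 = 21 ⇒ 21 days.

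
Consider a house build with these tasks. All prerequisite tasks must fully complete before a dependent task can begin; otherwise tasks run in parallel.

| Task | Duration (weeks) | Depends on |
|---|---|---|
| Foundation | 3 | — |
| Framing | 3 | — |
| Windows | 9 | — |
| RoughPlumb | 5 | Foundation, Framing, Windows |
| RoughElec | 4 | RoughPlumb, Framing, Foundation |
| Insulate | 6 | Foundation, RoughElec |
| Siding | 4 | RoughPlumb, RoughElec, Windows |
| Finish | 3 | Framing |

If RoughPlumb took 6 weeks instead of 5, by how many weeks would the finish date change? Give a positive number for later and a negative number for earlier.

1

Critical path before the change: Windows→RoughPlumb→RoughElec→Insulate = 9+5+4+6 = 24 giving 24 weeks.
RoughPlumb is on the critical path; changing it to 6 makes that path 25 weeks.
That remains the longest chain; total 25 weeks.
Change in finish: 25 − 24 = +1 weeks.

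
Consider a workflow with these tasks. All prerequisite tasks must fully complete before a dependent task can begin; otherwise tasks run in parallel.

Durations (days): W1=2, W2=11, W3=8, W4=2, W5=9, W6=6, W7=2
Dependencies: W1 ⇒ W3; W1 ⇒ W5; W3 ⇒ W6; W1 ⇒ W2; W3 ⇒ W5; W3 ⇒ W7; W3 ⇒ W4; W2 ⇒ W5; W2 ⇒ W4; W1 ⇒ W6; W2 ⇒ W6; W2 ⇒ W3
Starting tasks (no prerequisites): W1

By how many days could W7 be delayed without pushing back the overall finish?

7

W1→W2→W3→W5 = 2+11+8+9 = 30 sets the makespan at 30 days.
W7 finishes as early as 23 and must finish by 30.
So W7 can slip 30 − 23 = 7 days.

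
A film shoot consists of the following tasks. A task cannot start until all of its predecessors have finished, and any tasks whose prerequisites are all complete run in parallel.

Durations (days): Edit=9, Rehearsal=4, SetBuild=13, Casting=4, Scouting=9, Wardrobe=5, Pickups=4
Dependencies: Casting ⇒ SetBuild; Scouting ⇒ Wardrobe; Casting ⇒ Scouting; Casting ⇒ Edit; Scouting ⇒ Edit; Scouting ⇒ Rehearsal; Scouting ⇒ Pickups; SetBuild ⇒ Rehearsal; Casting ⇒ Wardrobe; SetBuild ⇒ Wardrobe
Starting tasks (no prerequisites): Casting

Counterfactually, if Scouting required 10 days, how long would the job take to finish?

23

As given, the longest chain is Casting→Scouting→Edit = 4+9+9 = 22, so the finish is 22 days.
Scouting is on the critical path; changing it to 10 makes that path 23 days.
That remains the longest chain; total 23 days.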